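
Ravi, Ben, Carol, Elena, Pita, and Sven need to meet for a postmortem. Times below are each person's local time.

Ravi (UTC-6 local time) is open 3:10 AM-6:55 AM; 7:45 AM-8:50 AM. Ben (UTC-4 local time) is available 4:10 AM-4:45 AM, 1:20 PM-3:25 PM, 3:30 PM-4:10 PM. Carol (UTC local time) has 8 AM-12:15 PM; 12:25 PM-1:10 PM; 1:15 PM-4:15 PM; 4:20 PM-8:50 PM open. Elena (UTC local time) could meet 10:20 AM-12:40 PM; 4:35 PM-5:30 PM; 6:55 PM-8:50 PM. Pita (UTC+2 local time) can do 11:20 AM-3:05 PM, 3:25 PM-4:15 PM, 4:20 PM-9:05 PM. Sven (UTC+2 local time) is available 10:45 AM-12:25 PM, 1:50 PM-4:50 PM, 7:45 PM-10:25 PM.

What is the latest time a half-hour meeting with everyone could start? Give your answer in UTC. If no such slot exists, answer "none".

Ravi in UTC: 09:10-12:55, 13:45-14:50 (add 6h to convert from UTC-6).
Ben in UTC: 08:10-08:45, 17:20-19:25, 19:30-20:10 (add 4h to convert from UTC-4).
Carol in UTC: 08:00-12:15, 12:25-13:10, 13:15-16:15, 16:20-20:50.
Elena in UTC: 10:20-12:40, 16:35-17:30, 18:55-20:50.
Pita in UTC: 09:20-13:05, 13:25-14:15, 14:20-19:05 (subtract 2h to convert from UTC+2).
Sven in UTC: 08:45-10:25, 11:50-14:50, 17:45-20:25 (subtract 2h to convert from UTC+2).
Ravi ∩ Ben: ∅.
Ravi ∩ Ben ∩ Carol: ∅.
Ravi ∩ Ben ∩ Carol ∩ Elena: ∅.
Ravi ∩ Ben ∩ Carol ∩ Elena ∩ Pita: ∅.
Ravi ∩ Ben ∩ Carol ∩ Elena ∩ Pita ∩ Sven: ∅.
There is no time when everyone is free.
No common window is at least 30 minutes long.

none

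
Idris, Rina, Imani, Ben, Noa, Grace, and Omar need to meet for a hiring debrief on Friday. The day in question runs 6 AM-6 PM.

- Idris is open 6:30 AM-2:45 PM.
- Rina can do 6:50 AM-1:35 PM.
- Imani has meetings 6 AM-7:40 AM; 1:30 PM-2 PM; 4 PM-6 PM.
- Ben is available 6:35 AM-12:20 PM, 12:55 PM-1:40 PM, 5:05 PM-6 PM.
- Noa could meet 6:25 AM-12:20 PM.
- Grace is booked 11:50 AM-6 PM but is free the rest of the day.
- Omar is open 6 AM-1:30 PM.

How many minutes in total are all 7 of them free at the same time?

Idris free: 06:30-14:45.
Rina free: 06:50-13:35.
Imani free: 07:40-13:30, 14:00-16:00 (invert busy blocks within the working day).
Ben free: 06:35-12:20, 12:55-13:40, 17:05-18:00.
Noa free: 06:25-12:20.
Grace free: 06:00-11:50 (invert busy blocks within the working day).
Omar free: 06:00-13:30.
Idris ∩ Rina: 06:50-13:35.
Idris ∩ Rina ∩ Imani: 07:40-13:30.
Idris ∩ Rina ∩ Imani ∩ Ben: 07:40-12:20, 12:55-13:30.
Idris ∩ Rina ∩ Imani ∩ Ben ∩ Noa: 07:40-12:20.
Idris ∩ Rina ∩ Imani ∩ Ben ∩ Noa ∩ Grace: 07:40-11:50.
Idris ∩ Rina ∩ Imani ∩ Ben ∩ Noa ∩ Grace ∩ Omar: 07:40-11:50.
Those are the intersection windows.
That's a single block of 250 minutes.

250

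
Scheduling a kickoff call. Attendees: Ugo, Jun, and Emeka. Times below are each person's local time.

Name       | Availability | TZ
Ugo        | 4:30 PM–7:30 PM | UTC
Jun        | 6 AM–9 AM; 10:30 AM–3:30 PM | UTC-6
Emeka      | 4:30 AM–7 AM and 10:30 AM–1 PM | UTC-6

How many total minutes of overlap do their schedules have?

Ugo in UTC: 16:30-19:30.
Jun in UTC: 12:00-15:00, 16:30-21:30 (add 6h to convert from UTC-6).
Emeka in UTC: 10:30-13:00, 16:30-19:00 (add 6h to convert from UTC-6).
Ugo ∩ Jun: 16:30-19:30.
Ugo ∩ Jun ∩ Emeka: 16:30-19:00.
That's a single block of 150 minutes.

150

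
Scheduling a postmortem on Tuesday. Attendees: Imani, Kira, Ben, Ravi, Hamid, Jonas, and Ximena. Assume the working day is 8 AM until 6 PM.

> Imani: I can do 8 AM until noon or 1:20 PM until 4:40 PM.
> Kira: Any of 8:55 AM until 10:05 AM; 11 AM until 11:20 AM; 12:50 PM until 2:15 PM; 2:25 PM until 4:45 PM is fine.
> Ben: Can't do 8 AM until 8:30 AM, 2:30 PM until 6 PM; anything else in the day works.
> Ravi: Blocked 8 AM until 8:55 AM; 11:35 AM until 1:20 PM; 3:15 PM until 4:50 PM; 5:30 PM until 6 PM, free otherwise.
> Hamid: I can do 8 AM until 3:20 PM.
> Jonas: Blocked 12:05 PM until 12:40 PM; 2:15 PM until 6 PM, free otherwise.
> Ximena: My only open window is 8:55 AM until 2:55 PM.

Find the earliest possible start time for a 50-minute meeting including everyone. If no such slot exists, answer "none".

Imani free: 08:00-12:00, 13:20-16:40.
Kira free: 08:55-10:05, 11:00-11:20, 12:50-14:15, 14:25-16:45.
Ben free: 08:30-14:30 (invert busy blocks within the working day).
Ravi free: 08:55-11:35, 13:20-15:15, 16:50-17:30 (invert busy blocks within the working day).
Hamid free: 08:00-15:20.
Jonas free: 08:00-12:05, 12:40-14:15 (invert busy blocks within the working day).
Ximena free: 08:55-14:55.
Imani ∩ Kira: 08:55-10:05, 11:00-11:20, 13:20-14:15, 14:25-16:40.
Imani ∩ Kira ∩ Ben: 08:55-10:05, 11:00-11:20, 13:20-14:15, 14:25-14:30.
Imani ∩ Kira ∩ Ben ∩ Ravi: 08:55-10:05, 11:00-11:20, 13:20-14:15, 14:25-14:30.
Imani ∩ Kira ∩ Ben ∩ Ravi ∩ Hamid: 08:55-10:05, 11:00-11:20, 13:20-14:15, 14:25-14:30.
Imani ∩ Kira ∩ Ben ∩ Ravi ∩ Hamid ∩ Jonas: 08:55-10:05, 11:00-11:20, 13:20-14:15.
Imani ∩ Kira ∩ Ben ∩ Ravi ∩ Hamid ∩ Jonas ∩ Ximena: 08:55-10:05, 11:00-11:20, 13:20-14:15.
So the common availability across everyone is 08:55-10:05, 11:00-11:20, 13:20-14:15.
The first common window of at least 50 minutes is 08:55-10:05, so the earliest start is 08:55.

08:55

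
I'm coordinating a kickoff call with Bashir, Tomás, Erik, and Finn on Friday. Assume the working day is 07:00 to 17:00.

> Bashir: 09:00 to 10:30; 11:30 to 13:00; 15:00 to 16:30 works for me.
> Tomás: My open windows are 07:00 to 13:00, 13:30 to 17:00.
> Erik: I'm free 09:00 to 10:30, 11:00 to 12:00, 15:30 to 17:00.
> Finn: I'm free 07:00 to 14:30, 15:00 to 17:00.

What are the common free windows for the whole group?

09:00-10:30, 11:30-12:00, 15:30-16:30

Bashir ∩ Tomás: 09:00-10:30, 11:30-13:00, 15:00-16:30.
Bashir ∩ Tomás ∩ Erik: 09:00-10:30, 11:30-12:00, 15:30-16:30.
Bashir ∩ Tomás ∩ Erik ∩ Finn: 09:00-10:30, 11:30-12:00, 15:30-16:30.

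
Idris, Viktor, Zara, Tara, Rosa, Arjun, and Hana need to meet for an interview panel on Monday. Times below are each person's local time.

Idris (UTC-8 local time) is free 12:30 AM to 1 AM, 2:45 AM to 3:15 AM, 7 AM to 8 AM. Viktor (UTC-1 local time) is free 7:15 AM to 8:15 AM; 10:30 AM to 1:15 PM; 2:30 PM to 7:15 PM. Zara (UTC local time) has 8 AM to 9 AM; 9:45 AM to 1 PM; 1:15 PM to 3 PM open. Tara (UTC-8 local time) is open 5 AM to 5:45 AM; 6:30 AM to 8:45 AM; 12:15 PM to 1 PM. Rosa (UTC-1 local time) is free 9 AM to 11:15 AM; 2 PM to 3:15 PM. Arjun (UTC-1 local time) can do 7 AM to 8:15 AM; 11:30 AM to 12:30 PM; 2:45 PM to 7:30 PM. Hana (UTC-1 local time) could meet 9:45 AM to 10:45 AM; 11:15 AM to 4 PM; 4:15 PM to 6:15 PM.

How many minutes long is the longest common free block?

0

Idris in UTC: 08:30-09:00, 10:45-11:15, 15:00-16:00 (add 8h to convert from UTC-8).
Viktor in UTC: 08:15-09:15, 11:30-14:15, 15:30-20:15 (add 1h to convert from UTC-1).
Zara in UTC: 08:00-09:00, 09:45-13:00, 13:15-15:00.
Tara in UTC: 13:00-13:45, 14:30-16:45, 20:15-21:00 (add 8h to convert from UTC-8).
Rosa in UTC: 10:00-12:15, 15:00-16:15 (add 1h to convert from UTC-1).
Arjun in UTC: 08:00-09:15, 12:30-13:30, 15:45-20:30 (add 1h to convert from UTC-1).
Hana in UTC: 10:45-11:45, 12:15-17:00, 17:15-19:15 (add 1h to convert from UTC-1).
Idris ∩ Viktor: 08:30-09:00, 15:30-16:00.
Idris ∩ Viktor ∩ Zara: 08:30-09:00.
Idris ∩ Viktor ∩ Zara ∩ Tara: ∅.
Idris ∩ Viktor ∩ Zara ∩ Tara ∩ Rosa: ∅.
Idris ∩ Viktor ∩ Zara ∩ Tara ∩ Rosa ∩ Arjun: ∅.
Idris ∩ Viktor ∩ Zara ∩ Tara ∩ Rosa ∩ Arjun ∩ Hana: ∅.
There is no time when everyone is free.
No common window exists, so the longest block is 0 minutes.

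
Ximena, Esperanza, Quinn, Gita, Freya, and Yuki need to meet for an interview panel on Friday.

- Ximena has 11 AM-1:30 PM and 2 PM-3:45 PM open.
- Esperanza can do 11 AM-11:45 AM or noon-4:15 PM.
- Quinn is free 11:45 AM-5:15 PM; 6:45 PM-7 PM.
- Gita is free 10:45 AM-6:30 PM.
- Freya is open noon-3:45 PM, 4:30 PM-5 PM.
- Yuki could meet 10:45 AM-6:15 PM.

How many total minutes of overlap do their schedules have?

Ximena ∩ Esperanza: 11:00-11:45, 12:00-13:30, 14:00-15:45.
Ximena ∩ Esperanza ∩ Quinn: 12:00-13:30, 14:00-15:45.
Ximena ∩ Esperanza ∩ Quinn ∩ Gita: 12:00-13:30, 14:00-15:45.
Ximena ∩ Esperanza ∩ Quinn ∩ Gita ∩ Freya: 12:00-13:30, 14:00-15:45.
Ximena ∩ Esperanza ∩ Quinn ∩ Gita ∩ Freya ∩ Yuki: 12:00-13:30, 14:00-15:45.
Summing the common windows: 90 + 105 = 195 minutes.

195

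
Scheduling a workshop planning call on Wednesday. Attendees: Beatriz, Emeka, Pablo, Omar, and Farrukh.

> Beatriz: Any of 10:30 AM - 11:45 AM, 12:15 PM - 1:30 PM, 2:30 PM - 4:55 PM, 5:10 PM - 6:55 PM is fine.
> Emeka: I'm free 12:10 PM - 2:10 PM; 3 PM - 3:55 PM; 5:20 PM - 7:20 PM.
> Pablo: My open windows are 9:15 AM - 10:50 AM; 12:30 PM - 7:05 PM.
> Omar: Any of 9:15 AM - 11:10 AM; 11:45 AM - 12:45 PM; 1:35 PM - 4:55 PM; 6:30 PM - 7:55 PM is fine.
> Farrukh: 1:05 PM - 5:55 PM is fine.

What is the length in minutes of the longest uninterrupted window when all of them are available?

55

Beatriz ∩ Emeka: 12:15-13:30, 15:00-15:55, 17:20-18:55.
Beatriz ∩ Emeka ∩ Pablo: 12:30-13:30, 15:00-15:55, 17:20-18:55.
Beatriz ∩ Emeka ∩ Pablo ∩ Omar: 12:30-12:45, 15:00-15:55, 18:30-18:55.
Beatriz ∩ Emeka ∩ Pablo ∩ Omar ∩ Farrukh: 15:00-15:55.
The longest is 15:00-15:55 at 55 minutes.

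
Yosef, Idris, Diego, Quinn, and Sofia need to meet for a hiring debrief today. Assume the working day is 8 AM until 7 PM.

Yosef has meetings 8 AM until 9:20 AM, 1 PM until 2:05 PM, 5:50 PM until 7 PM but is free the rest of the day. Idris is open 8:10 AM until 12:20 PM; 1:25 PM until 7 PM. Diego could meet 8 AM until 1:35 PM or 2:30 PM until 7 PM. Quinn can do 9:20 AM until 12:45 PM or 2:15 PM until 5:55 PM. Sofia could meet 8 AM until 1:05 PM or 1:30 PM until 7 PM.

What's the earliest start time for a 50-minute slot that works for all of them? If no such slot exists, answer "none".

09:20

Yosef free: 09:20-13:00, 14:05-17:50 (invert busy blocks within the working day).
Idris free: 08:10-12:20, 13:25-19:00.
Diego free: 08:00-13:35, 14:30-19:00.
Quinn free: 09:20-12:45, 14:15-17:55.
Sofia free: 08:00-13:05, 13:30-19:00.
Yosef ∩ Idris: 09:20-12:20, 14:05-17:50.
Yosef ∩ Idris ∩ Diego: 09:20-12:20, 14:30-17:50.
Yosef ∩ Idris ∩ Diego ∩ Quinn: 09:20-12:20, 14:30-17:50.
Yosef ∩ Idris ∩ Diego ∩ Quinn ∩ Sofia: 09:20-12:20, 14:30-17:50.
Those are the intersection windows.
The first common window of at least 50 minutes is 09:20-12:20, so the earliest start is 09:20.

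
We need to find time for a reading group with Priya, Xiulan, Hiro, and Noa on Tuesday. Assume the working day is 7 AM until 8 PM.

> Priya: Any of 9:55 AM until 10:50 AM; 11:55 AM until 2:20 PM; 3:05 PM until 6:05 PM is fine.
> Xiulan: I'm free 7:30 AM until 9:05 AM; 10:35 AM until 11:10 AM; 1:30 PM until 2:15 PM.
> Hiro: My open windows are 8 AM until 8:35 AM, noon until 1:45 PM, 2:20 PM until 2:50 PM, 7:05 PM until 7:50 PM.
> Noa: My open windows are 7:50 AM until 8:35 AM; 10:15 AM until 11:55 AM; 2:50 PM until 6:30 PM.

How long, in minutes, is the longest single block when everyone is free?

0

Priya ∩ Xiulan: 10:35-10:50, 13:30-14:15.
Priya ∩ Xiulan ∩ Hiro: 13:30-13:45.
Priya ∩ Xiulan ∩ Hiro ∩ Noa: ∅.
There is no time when everyone is free.
No common window exists, so the longest block is 0 minutes.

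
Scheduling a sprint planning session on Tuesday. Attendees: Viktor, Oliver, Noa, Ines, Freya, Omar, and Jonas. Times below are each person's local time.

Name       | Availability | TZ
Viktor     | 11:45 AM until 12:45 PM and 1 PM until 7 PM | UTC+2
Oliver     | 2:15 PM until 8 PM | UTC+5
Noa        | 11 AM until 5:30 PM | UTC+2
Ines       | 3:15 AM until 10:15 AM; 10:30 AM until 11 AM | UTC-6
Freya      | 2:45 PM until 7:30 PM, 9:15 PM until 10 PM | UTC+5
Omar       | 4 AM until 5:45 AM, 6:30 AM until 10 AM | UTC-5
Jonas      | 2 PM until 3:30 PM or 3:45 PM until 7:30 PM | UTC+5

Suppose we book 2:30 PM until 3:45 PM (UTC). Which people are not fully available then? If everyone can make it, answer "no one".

Viktor in UTC: 09:45-10:45, 11:00-17:00 (subtract 2h to convert from UTC+2).
Oliver in UTC: 09:15-15:00 (subtract 5h to convert from UTC+5).
Noa in UTC: 09:00-15:30 (subtract 2h to convert from UTC+2).
Ines in UTC: 09:15-16:15, 16:30-17:00 (add 6h to convert from UTC-6).
Freya in UTC: 09:45-14:30, 16:15-17:00 (subtract 5h to convert from UTC+5).
Omar in UTC: 09:00-10:45, 11:30-15:00 (add 5h to convert from UTC-5).
Jonas in UTC: 09:00-10:30, 10:45-14:30 (subtract 5h to convert from UTC+5).
Viktor: free for 14:30-15:45. Oliver: not fully free for 14:30-15:45. Noa: not fully free for 14:30-15:45. Ines: free for 14:30-15:45. Freya: not fully free for 14:30-15:45. Omar: not fully free for 14:30-15:45. Jonas: not fully free for 14:30-15:45.

Freya, Jonas, Noa, Oliver, Omar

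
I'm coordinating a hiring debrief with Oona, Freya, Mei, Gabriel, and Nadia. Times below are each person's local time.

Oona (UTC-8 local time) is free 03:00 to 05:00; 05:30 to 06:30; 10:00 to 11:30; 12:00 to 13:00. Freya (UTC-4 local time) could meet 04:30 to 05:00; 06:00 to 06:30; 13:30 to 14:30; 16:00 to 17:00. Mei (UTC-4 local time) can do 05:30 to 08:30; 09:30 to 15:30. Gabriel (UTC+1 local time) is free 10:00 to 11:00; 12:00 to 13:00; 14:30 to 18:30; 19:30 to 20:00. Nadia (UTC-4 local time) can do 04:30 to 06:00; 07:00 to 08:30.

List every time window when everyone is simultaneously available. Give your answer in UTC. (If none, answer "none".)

none

Oona in UTC: 11:00-13:00, 13:30-14:30, 18:00-19:30, 20:00-21:00 (add 8h to convert from UTC-8).
Freya in UTC: 08:30-09:00, 10:00-10:30, 17:30-18:30, 20:00-21:00 (add 4h to convert from UTC-4).
Mei in UTC: 09:30-12:30, 13:30-19:30 (add 4h to convert from UTC-4).
Gabriel in UTC: 09:00-10:00, 11:00-12:00, 13:30-17:30, 18:30-19:00 (subtract 1h to convert from UTC+1).
Nadia in UTC: 08:30-10:00, 11:00-12:30 (add 4h to convert from UTC-4).
Oona ∩ Freya: 18:00-18:30, 20:00-21:00.
Oona ∩ Freya ∩ Mei: 18:00-18:30.
Oona ∩ Freya ∩ Mei ∩ Gabriel: ∅.
Oona ∩ Freya ∩ Mei ∩ Gabriel ∩ Nadia: ∅.
There is no time when everyone is free.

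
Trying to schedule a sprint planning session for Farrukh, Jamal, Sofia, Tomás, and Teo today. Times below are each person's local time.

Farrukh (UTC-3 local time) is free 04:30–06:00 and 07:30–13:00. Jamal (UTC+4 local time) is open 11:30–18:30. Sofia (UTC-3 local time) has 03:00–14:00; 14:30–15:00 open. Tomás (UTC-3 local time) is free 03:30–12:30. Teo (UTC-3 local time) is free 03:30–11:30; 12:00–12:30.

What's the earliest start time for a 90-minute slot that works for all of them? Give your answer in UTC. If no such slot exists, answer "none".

07:30

Farrukh in UTC: 07:30-09:00, 10:30-16:00 (add 3h to convert from UTC-3).
Jamal in UTC: 07:30-14:30 (subtract 4h to convert from UTC+4).
Sofia in UTC: 06:00-17:00, 17:30-18:00 (add 3h to convert from UTC-3).
Tomás in UTC: 06:30-15:30 (add 3h to convert from UTC-3).
Teo in UTC: 06:30-14:30, 15:00-15:30 (add 3h to convert from UTC-3).
Farrukh ∩ Jamal: 07:30-09:00, 10:30-14:30.
Farrukh ∩ Jamal ∩ Sofia: 07:30-09:00, 10:30-14:30.
Farrukh ∩ Jamal ∩ Sofia ∩ Tomás: 07:30-09:00, 10:30-14:30.
Farrukh ∩ Jamal ∩ Sofia ∩ Tomás ∩ Teo: 07:30-09:00, 10:30-14:30.
Those are the intersection windows.
The first common window of at least 90 minutes is 07:30-09:00, so the earliest start is 07:30.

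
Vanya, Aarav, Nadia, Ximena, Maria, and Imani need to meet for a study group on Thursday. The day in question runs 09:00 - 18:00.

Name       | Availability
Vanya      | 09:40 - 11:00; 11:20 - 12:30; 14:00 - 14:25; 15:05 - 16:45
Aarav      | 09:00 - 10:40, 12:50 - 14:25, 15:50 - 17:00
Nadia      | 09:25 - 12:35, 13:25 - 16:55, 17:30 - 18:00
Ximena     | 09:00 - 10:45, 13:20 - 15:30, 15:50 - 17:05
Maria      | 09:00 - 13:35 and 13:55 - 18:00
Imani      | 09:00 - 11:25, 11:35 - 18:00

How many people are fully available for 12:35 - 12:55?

Maria and Imani can make the full 12:35-12:55 slot — that's 2.

2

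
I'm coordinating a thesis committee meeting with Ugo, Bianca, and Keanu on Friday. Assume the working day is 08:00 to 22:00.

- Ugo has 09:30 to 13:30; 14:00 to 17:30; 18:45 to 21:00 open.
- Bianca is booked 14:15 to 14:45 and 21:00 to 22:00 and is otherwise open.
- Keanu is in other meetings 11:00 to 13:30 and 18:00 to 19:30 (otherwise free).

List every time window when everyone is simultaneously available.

Ugo free: 09:30-13:30, 14:00-17:30, 18:45-21:00.
Bianca free: 08:00-14:15, 14:45-21:00 (invert busy blocks within the working day).
Keanu free: 08:00-11:00, 13:30-18:00, 19:30-22:00 (invert busy blocks within the working day).
Ugo ∩ Bianca: 09:30-13:30, 14:00-14:15, 14:45-17:30, 18:45-21:00.
Ugo ∩ Bianca ∩ Keanu: 09:30-11:00, 14:00-14:15, 14:45-17:30, 19:30-21:00.

09:30-11:00, 14:00-14:15, 14:45-17:30, 19:30-21:00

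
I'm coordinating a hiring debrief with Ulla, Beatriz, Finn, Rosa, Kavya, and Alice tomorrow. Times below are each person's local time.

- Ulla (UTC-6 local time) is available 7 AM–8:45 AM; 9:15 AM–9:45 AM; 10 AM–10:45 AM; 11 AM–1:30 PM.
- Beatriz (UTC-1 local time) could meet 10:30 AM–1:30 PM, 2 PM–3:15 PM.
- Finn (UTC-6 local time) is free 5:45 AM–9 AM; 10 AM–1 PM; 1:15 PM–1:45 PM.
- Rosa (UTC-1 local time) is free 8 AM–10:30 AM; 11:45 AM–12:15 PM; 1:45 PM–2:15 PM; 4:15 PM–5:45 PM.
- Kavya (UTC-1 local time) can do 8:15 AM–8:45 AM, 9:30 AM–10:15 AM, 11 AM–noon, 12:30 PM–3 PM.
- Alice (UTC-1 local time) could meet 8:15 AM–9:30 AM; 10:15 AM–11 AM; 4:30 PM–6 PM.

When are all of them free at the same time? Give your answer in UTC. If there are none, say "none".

none

Ulla in UTC: 13:00-14:45, 15:15-15:45, 16:00-16:45, 17:00-19:30 (add 6h to convert from UTC-6).
Beatriz in UTC: 11:30-14:30, 15:00-16:15 (add 1h to convert from UTC-1).
Finn in UTC: 11:45-15:00, 16:00-19:00, 19:15-19:45 (add 6h to convert from UTC-6).
Rosa in UTC: 09:00-11:30, 12:45-13:15, 14:45-15:15, 17:15-18:45 (add 1h to convert from UTC-1).
Kavya in UTC: 09:15-09:45, 10:30-11:15, 12:00-13:00, 13:30-16:00 (add 1h to convert from UTC-1).
Alice in UTC: 09:15-10:30, 11:15-12:00, 17:30-19:00 (add 1h to convert from UTC-1).
Ulla ∩ Beatriz: 13:00-14:30, 15:15-15:45, 16:00-16:15.
Ulla ∩ Beatriz ∩ Finn: 13:00-14:30, 16:00-16:15.
Ulla ∩ Beatriz ∩ Finn ∩ Rosa: 13:00-13:15.
Ulla ∩ Beatriz ∩ Finn ∩ Rosa ∩ Kavya: ∅.
Ulla ∩ Beatriz ∩ Finn ∩ Rosa ∩ Kavya ∩ Alice: ∅.
There is no time when everyone is free.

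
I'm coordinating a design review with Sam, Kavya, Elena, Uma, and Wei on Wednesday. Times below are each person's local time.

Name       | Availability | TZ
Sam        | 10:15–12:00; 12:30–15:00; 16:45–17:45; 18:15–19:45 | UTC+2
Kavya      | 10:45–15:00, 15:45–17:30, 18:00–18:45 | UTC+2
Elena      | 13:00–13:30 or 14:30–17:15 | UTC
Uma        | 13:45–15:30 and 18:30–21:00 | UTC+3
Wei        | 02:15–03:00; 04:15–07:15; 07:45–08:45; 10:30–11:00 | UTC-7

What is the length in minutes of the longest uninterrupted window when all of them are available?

0

Sam in UTC: 08:15-10:00, 10:30-13:00, 14:45-15:45, 16:15-17:45 (subtract 2h to convert from UTC+2).
Kavya in UTC: 08:45-13:00, 13:45-15:30, 16:00-16:45 (subtract 2h to convert from UTC+2).
Elena in UTC: 13:00-13:30, 14:30-17:15.
Uma in UTC: 10:45-12:30, 15:30-18:00 (subtract 3h to convert from UTC+3).
Wei in UTC: 09:15-10:00, 11:15-14:15, 14:45-15:45, 17:30-18:00 (add 7h to convert from UTC-7).
Sam ∩ Kavya: 08:45-10:00, 10:30-13:00, 14:45-15:30, 16:15-16:45.
Sam ∩ Kavya ∩ Elena: 14:45-15:30, 16:15-16:45.
Sam ∩ Kavya ∩ Elena ∩ Uma: 16:15-16:45.
Sam ∩ Kavya ∩ Elena ∩ Uma ∩ Wei: ∅.
There is no time when everyone is free.
No common window exists, so the longest block is 0 minutes.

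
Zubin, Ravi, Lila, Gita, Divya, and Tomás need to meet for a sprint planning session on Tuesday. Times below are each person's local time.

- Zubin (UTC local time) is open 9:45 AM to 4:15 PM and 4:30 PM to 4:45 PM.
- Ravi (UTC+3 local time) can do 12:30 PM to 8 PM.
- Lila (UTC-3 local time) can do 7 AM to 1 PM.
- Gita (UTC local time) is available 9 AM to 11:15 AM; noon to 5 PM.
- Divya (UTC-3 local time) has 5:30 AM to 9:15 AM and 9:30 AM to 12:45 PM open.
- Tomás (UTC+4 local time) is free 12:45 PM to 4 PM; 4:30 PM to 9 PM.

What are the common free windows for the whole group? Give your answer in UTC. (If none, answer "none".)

Zubin in UTC: 09:45-16:15, 16:30-16:45.
Ravi in UTC: 09:30-17:00 (subtract 3h to convert from UTC+3).
Lila in UTC: 10:00-16:00 (add 3h to convert from UTC-3).
Gita in UTC: 09:00-11:15, 12:00-17:00.
Divya in UTC: 08:30-12:15, 12:30-15:45 (add 3h to convert from UTC-3).
Tomás in UTC: 08:45-12:00, 12:30-17:00 (subtract 4h to convert from UTC+4).
Zubin ∩ Ravi: 09:45-16:15, 16:30-16:45.
Zubin ∩ Ravi ∩ Lila: 10:00-16:00.
Zubin ∩ Ravi ∩ Lila ∩ Gita: 10:00-11:15, 12:00-16:00.
Zubin ∩ Ravi ∩ Lila ∩ Gita ∩ Divya: 10:00-11:15, 12:00-12:15, 12:30-15:45.
Zubin ∩ Ravi ∩ Lila ∩ Gita ∩ Divya ∩ Tomás: 10:00-11:15, 12:30-15:45.

10:00-11:15, 12:30-15:45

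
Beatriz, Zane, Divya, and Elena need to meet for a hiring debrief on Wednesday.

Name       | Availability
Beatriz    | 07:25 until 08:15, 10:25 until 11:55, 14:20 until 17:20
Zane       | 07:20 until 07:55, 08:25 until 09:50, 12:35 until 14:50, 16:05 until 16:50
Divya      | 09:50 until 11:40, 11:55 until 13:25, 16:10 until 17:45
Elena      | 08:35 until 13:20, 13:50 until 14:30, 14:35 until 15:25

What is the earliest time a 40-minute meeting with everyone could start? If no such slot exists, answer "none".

none

Beatriz ∩ Zane: 07:25-07:55, 14:20-14:50, 16:05-16:50.
Beatriz ∩ Zane ∩ Divya: 16:10-16:50.
Beatriz ∩ Zane ∩ Divya ∩ Elena: ∅.
There is no time when everyone is free.
No common window is at least 40 minutes long.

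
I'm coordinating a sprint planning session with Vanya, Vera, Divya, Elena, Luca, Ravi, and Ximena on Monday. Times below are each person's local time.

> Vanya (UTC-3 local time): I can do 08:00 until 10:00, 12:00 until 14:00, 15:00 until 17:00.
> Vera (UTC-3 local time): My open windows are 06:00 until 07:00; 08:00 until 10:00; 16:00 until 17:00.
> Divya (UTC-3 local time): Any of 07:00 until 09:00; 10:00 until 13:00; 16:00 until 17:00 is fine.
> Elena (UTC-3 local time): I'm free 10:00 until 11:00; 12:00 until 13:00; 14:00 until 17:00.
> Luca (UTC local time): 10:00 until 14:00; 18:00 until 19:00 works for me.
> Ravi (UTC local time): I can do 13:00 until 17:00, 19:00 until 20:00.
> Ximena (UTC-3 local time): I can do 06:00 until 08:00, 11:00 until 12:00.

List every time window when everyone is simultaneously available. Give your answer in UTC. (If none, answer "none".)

Vanya in UTC: 11:00-13:00, 15:00-17:00, 18:00-20:00 (add 3h to convert from UTC-3).
Vera in UTC: 09:00-10:00, 11:00-13:00, 19:00-20:00 (add 3h to convert from UTC-3).
Divya in UTC: 10:00-12:00, 13:00-16:00, 19:00-20:00 (add 3h to convert from UTC-3).
Elena in UTC: 13:00-14:00, 15:00-16:00, 17:00-20:00 (add 3h to convert from UTC-3).
Luca in UTC: 10:00-14:00, 18:00-19:00.
Ravi in UTC: 13:00-17:00, 19:00-20:00.
Ximena in UTC: 09:00-11:00, 14:00-15:00 (add 3h to convert from UTC-3).
Vanya ∩ Vera: 11:00-13:00, 19:00-20:00.
Vanya ∩ Vera ∩ Divya: 11:00-12:00, 19:00-20:00.
Vanya ∩ Vera ∩ Divya ∩ Elena: 19:00-20:00.
Vanya ∩ Vera ∩ Divya ∩ Elena ∩ Luca: ∅.
Vanya ∩ Vera ∩ Divya ∩ Elena ∩ Luca ∩ Ravi: ∅.
Vanya ∩ Vera ∩ Divya ∩ Elena ∩ Luca ∩ Ravi ∩ Ximena: ∅.
There is no time when everyone is free.

none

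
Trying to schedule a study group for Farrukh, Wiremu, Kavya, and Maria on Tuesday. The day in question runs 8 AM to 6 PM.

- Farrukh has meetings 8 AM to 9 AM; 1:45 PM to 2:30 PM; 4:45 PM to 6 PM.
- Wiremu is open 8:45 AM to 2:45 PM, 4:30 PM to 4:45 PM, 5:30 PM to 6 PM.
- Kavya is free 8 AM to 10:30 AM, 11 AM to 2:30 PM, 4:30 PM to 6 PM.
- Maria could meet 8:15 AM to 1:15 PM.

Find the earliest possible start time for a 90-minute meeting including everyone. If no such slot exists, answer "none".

09:00

Farrukh free: 09:00-13:45, 14:30-16:45 (invert busy blocks within the working day).
Wiremu free: 08:45-14:45, 16:30-16:45, 17:30-18:00.
Kavya free: 08:00-10:30, 11:00-14:30, 16:30-18:00.
Maria free: 08:15-13:15.
Farrukh ∩ Wiremu: 09:00-13:45, 14:30-14:45, 16:30-16:45.
Farrukh ∩ Wiremu ∩ Kavya: 09:00-10:30, 11:00-13:45, 16:30-16:45.
Farrukh ∩ Wiremu ∩ Kavya ∩ Maria: 09:00-10:30, 11:00-13:15.
The first common window of at least 90 minutes is 09:00-10:30, so the earliest start is 09:00.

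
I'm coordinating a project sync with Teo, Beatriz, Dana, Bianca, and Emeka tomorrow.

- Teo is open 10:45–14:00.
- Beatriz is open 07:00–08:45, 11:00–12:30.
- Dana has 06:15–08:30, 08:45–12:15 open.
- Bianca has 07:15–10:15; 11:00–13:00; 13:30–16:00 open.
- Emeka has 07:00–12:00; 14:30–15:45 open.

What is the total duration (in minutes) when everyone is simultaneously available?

60

Teo ∩ Beatriz: 11:00-12:30.
Teo ∩ Beatriz ∩ Dana: 11:00-12:15.
Teo ∩ Beatriz ∩ Dana ∩ Bianca: 11:00-12:15.
Teo ∩ Beatriz ∩ Dana ∩ Bianca ∩ Emeka: 11:00-12:00.
That's a single block of 60 minutes.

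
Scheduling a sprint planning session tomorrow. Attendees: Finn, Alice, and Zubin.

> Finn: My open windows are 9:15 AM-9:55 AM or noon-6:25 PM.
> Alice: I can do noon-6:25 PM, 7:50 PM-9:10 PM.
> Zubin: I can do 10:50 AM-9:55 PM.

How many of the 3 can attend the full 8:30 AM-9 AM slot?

0

nobody can make the full 08:30-09:00 slot — that's 0.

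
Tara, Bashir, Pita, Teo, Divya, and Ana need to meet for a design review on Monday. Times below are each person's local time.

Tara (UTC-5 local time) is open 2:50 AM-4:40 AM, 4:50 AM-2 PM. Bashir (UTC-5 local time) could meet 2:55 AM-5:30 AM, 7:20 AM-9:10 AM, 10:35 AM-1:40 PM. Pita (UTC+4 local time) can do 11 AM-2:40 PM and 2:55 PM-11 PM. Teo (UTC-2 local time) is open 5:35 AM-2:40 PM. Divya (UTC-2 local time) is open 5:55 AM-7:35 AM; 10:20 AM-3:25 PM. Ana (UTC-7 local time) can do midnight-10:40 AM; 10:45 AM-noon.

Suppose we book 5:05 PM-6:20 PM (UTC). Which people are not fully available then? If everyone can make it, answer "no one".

Tara in UTC: 07:50-09:40, 09:50-19:00 (add 5h to convert from UTC-5).
Bashir in UTC: 07:55-10:30, 12:20-14:10, 15:35-18:40 (add 5h to convert from UTC-5).
Pita in UTC: 07:00-10:40, 10:55-19:00 (subtract 4h to convert from UTC+4).
Teo in UTC: 07:35-16:40 (add 2h to convert from UTC-2).
Divya in UTC: 07:55-09:35, 12:20-17:25 (add 2h to convert from UTC-2).
Ana in UTC: 07:00-17:40, 17:45-19:00 (add 7h to convert from UTC-7).
Tara: free for 17:05-18:20. Bashir: free for 17:05-18:20. Pita: free for 17:05-18:20. Teo: not fully free for 17:05-18:20. Divya: not fully free for 17:05-18:20. Ana: not fully free for 17:05-18:20.

Ana, Divya, Teo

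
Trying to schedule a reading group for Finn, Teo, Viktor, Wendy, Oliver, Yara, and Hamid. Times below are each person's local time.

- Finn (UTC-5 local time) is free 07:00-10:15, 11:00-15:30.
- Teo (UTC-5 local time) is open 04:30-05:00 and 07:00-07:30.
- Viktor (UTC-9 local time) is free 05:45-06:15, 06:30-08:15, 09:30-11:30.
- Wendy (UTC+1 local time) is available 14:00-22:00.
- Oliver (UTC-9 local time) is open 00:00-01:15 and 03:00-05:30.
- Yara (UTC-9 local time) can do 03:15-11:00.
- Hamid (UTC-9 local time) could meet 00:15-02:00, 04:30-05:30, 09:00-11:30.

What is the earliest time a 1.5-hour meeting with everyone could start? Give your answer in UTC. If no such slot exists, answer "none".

Finn in UTC: 12:00-15:15, 16:00-20:30 (add 5h to convert from UTC-5).
Teo in UTC: 09:30-10:00, 12:00-12:30 (add 5h to convert from UTC-5).
Viktor in UTC: 14:45-15:15, 15:30-17:15, 18:30-20:30 (add 9h to convert from UTC-9).
Wendy in UTC: 13:00-21:00 (subtract 1h to convert from UTC+1).
Oliver in UTC: 09:00-10:15, 12:00-14:30 (add 9h to convert from UTC-9).
Yara in UTC: 12:15-20:00 (add 9h to convert from UTC-9).
Hamid in UTC: 09:15-11:00, 13:30-14:30, 18:00-20:30 (add 9h to convert from UTC-9).
Finn ∩ Teo: 12:00-12:30.
Finn ∩ Teo ∩ Viktor: ∅.
Finn ∩ Teo ∩ Viktor ∩ Wendy: ∅.
Finn ∩ Teo ∩ Viktor ∩ Wendy ∩ Oliver: ∅.
Finn ∩ Teo ∩ Viktor ∩ Wendy ∩ Oliver ∩ Yara: ∅.
Finn ∩ Teo ∩ Viktor ∩ Wendy ∩ Oliver ∩ Yara ∩ Hamid: ∅.
There is no time when everyone is free.
No common window is at least 90 minutes long.

none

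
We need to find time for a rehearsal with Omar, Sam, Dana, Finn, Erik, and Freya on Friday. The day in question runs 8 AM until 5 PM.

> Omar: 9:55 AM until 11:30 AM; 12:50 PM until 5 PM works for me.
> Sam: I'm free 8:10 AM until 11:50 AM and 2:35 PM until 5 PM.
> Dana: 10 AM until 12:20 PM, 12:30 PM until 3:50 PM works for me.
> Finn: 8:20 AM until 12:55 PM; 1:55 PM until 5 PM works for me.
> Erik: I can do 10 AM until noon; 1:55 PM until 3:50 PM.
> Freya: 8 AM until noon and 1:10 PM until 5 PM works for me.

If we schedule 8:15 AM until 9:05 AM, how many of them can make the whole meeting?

Sam and Freya can make the full 08:15-09:05 slot — that's 2.

2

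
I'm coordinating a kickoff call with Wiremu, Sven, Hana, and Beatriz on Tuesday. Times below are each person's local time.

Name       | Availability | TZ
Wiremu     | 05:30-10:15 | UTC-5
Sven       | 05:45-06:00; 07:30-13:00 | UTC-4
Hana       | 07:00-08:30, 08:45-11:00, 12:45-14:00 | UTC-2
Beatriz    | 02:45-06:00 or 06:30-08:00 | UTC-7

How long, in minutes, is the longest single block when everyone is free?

90

Wiremu in UTC: 10:30-15:15 (add 5h to convert from UTC-5).
Sven in UTC: 09:45-10:00, 11:30-17:00 (add 4h to convert from UTC-4).
Hana in UTC: 09:00-10:30, 10:45-13:00, 14:45-16:00 (add 2h to convert from UTC-2).
Beatriz in UTC: 09:45-13:00, 13:30-15:00 (add 7h to convert from UTC-7).
Wiremu ∩ Sven: 11:30-15:15.
Wiremu ∩ Sven ∩ Hana: 11:30-13:00, 14:45-15:15.
Wiremu ∩ Sven ∩ Hana ∩ Beatriz: 11:30-13:00, 14:45-15:00.
So the common availability across everyone is 11:30-13:00, 14:45-15:00.
The longest is 11:30-13:00 at 90 minutes.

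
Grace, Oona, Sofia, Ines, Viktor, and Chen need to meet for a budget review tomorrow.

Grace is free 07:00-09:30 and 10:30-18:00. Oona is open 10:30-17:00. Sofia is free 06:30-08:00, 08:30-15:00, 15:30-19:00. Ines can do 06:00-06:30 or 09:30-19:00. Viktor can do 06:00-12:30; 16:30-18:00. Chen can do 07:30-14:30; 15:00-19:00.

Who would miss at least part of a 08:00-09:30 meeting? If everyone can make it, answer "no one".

Ines, Oona, Sofia

Grace: free for 08:00-09:30. Oona: not fully free for 08:00-09:30. Sofia: not fully free for 08:00-09:30. Ines: not fully free for 08:00-09:30. Viktor: free for 08:00-09:30. Chen: free for 08:00-09:30.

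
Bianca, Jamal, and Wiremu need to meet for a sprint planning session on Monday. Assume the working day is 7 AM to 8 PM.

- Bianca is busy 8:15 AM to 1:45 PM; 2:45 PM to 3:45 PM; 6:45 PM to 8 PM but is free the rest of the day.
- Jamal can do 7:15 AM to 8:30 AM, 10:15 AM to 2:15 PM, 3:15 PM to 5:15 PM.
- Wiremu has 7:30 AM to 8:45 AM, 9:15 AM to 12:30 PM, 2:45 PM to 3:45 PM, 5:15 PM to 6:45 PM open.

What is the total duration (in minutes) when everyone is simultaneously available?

45

Bianca free: 07:00-08:15, 13:45-14:45, 15:45-18:45 (invert busy blocks within the working day).
Jamal free: 07:15-08:30, 10:15-14:15, 15:15-17:15.
Wiremu free: 07:30-08:45, 09:15-12:30, 14:45-15:45, 17:15-18:45.
Bianca ∩ Jamal: 07:15-08:15, 13:45-14:15, 15:45-17:15.
Bianca ∩ Jamal ∩ Wiremu: 07:30-08:15.
Those are the intersection windows.
That's a single block of 45 minutes.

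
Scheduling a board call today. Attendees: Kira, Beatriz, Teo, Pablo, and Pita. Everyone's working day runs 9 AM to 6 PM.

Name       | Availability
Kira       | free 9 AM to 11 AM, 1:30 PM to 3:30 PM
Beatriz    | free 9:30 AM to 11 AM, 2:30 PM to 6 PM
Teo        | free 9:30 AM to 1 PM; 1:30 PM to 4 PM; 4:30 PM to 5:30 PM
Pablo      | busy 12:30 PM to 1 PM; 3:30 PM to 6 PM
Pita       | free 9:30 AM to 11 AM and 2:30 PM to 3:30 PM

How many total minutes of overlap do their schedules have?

Kira free: 09:00-11:00, 13:30-15:30.
Beatriz free: 09:30-11:00, 14:30-18:00.
Teo free: 09:30-13:00, 13:30-16:00, 16:30-17:30.
Pablo free: 09:00-12:30, 13:00-15:30 (invert busy blocks within the working day).
Pita free: 09:30-11:00, 14:30-15:30.
Kira ∩ Beatriz: 09:30-11:00, 14:30-15:30.
Kira ∩ Beatriz ∩ Teo: 09:30-11:00, 14:30-15:30.
Kira ∩ Beatriz ∩ Teo ∩ Pablo: 09:30-11:00, 14:30-15:30.
Kira ∩ Beatriz ∩ Teo ∩ Pablo ∩ Pita: 09:30-11:00, 14:30-15:30.
So the common availability across everyone is 09:30-11:00, 14:30-15:30.
Summing the common windows: 90 + 60 = 150 minutes.

150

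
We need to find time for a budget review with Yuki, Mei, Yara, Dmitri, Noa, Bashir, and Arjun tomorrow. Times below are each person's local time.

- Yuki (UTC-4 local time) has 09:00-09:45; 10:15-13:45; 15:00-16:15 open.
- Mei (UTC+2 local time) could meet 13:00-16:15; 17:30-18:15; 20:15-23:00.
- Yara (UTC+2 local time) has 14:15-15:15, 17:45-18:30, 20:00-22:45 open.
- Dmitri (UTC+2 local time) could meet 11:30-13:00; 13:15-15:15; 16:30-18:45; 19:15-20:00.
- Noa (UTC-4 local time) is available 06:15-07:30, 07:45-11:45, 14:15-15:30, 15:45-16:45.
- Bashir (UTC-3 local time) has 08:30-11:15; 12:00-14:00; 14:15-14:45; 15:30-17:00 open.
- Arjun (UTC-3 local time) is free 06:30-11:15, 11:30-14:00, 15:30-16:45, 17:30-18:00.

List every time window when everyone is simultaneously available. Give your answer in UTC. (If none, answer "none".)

13:00-13:15

Yuki in UTC: 13:00-13:45, 14:15-17:45, 19:00-20:15 (add 4h to convert from UTC-4).
Mei in UTC: 11:00-14:15, 15:30-16:15, 18:15-21:00 (subtract 2h to convert from UTC+2).
Yara in UTC: 12:15-13:15, 15:45-16:30, 18:00-20:45 (subtract 2h to convert from UTC+2).
Dmitri in UTC: 09:30-11:00, 11:15-13:15, 14:30-16:45, 17:15-18:00 (subtract 2h to convert from UTC+2).
Noa in UTC: 10:15-11:30, 11:45-15:45, 18:15-19:30, 19:45-20:45 (add 4h to convert from UTC-4).
Bashir in UTC: 11:30-14:15, 15:00-17:00, 17:15-17:45, 18:30-20:00 (add 3h to convert from UTC-3).
Arjun in UTC: 09:30-14:15, 14:30-17:00, 18:30-19:45, 20:30-21:00 (add 3h to convert from UTC-3).
Yuki ∩ Mei: 13:00-13:45, 15:30-16:15, 19:00-20:15.
Yuki ∩ Mei ∩ Yara: 13:00-13:15, 15:45-16:15, 19:00-20:15.
Yuki ∩ Mei ∩ Yara ∩ Dmitri: 13:00-13:15, 15:45-16:15.
Yuki ∩ Mei ∩ Yara ∩ Dmitri ∩ Noa: 13:00-13:15.
Yuki ∩ Mei ∩ Yara ∩ Dmitri ∩ Noa ∩ Bashir: 13:00-13:15.
Yuki ∩ Mei ∩ Yara ∩ Dmitri ∩ Noa ∩ Bashir ∩ Arjun: 13:00-13:15.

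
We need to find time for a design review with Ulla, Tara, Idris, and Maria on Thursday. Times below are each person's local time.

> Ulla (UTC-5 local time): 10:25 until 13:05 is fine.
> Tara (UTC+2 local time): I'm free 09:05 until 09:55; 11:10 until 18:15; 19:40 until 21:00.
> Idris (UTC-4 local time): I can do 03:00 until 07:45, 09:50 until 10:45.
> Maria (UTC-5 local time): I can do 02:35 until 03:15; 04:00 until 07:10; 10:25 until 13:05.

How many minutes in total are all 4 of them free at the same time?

Ulla in UTC: 15:25-18:05 (add 5h to convert from UTC-5).
Tara in UTC: 07:05-07:55, 09:10-16:15, 17:40-19:00 (subtract 2h to convert from UTC+2).
Idris in UTC: 07:00-11:45, 13:50-14:45 (add 4h to convert from UTC-4).
Maria in UTC: 07:35-08:15, 09:00-12:10, 15:25-18:05 (add 5h to convert from UTC-5).
Ulla ∩ Tara: 15:25-16:15, 17:40-18:05.
Ulla ∩ Tara ∩ Idris: ∅.
Ulla ∩ Tara ∩ Idris ∩ Maria: ∅.
There is no time when everyone is free.
There is no common window, so the total is 0 minutes.

0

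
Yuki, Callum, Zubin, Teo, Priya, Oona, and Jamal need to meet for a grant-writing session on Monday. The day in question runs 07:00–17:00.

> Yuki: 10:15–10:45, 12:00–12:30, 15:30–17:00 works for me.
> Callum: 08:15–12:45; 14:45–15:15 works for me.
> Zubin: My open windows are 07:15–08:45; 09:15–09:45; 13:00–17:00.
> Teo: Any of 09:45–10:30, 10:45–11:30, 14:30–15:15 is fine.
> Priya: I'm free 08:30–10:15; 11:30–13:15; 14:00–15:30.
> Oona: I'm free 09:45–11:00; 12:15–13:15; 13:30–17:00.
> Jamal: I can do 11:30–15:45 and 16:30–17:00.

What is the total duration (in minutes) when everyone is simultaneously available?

0

Yuki ∩ Callum: 10:15-10:45, 12:00-12:30.
Yuki ∩ Callum ∩ Zubin: ∅.
Yuki ∩ Callum ∩ Zubin ∩ Teo: ∅.
Yuki ∩ Callum ∩ Zubin ∩ Teo ∩ Priya: ∅.
Yuki ∩ Callum ∩ Zubin ∩ Teo ∩ Priya ∩ Oona: ∅.
Yuki ∩ Callum ∩ Zubin ∩ Teo ∩ Priya ∩ Oona ∩ Jamal: ∅.
There is no time when everyone is free.
There is no common window, so the total is 0 minutes.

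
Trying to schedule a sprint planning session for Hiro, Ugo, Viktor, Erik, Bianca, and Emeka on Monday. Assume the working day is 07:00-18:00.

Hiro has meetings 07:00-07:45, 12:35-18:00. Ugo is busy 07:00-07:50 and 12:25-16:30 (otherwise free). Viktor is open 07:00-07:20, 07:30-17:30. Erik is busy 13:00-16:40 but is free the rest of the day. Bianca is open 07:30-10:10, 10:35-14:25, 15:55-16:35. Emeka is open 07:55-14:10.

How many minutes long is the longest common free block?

Hiro free: 07:45-12:35 (invert busy blocks within the working day).
Ugo free: 07:50-12:25, 16:30-18:00 (invert busy blocks within the working day).
Viktor free: 07:00-07:20, 07:30-17:30.
Erik free: 07:00-13:00, 16:40-18:00 (invert busy blocks within the working day).
Bianca free: 07:30-10:10, 10:35-14:25, 15:55-16:35.
Emeka free: 07:55-14:10.
Hiro ∩ Ugo: 07:50-12:25.
Hiro ∩ Ugo ∩ Viktor: 07:50-12:25.
Hiro ∩ Ugo ∩ Viktor ∩ Erik: 07:50-12:25.
Hiro ∩ Ugo ∩ Viktor ∩ Erik ∩ Bianca: 07:50-10:10, 10:35-12:25.
Hiro ∩ Ugo ∩ Viktor ∩ Erik ∩ Bianca ∩ Emeka: 07:55-10:10, 10:35-12:25.
The longest is 07:55-10:10 at 135 minutes.

135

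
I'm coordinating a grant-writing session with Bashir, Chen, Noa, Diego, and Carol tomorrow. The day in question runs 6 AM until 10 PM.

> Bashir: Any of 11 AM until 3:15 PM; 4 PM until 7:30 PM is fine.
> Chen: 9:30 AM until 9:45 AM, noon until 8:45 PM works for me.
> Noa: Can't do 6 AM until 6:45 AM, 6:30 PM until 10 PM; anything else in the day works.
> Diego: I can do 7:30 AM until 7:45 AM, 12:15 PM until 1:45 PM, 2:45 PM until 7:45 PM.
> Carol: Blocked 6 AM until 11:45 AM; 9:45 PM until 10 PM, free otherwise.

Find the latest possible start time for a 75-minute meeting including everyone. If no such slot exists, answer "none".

17:15

Bashir free: 11:00-15:15, 16:00-19:30.
Chen free: 09:30-09:45, 12:00-20:45.
Noa free: 06:45-18:30 (invert busy blocks within the working day).
Diego free: 07:30-07:45, 12:15-13:45, 14:45-19:45.
Carol free: 11:45-21:45 (invert busy blocks within the working day).
Bashir ∩ Chen: 12:00-15:15, 16:00-19:30.
Bashir ∩ Chen ∩ Noa: 12:00-15:15, 16:00-18:30.
Bashir ∩ Chen ∩ Noa ∩ Diego: 12:15-13:45, 14:45-15:15, 16:00-18:30.
Bashir ∩ Chen ∩ Noa ∩ Diego ∩ Carol: 12:15-13:45, 14:45-15:15, 16:00-18:30.
Those are the intersection windows.
The last common window of at least 75 minutes is 16:00-18:30; a 75-minute meeting can start as late as 17:15 and still end by 18:30.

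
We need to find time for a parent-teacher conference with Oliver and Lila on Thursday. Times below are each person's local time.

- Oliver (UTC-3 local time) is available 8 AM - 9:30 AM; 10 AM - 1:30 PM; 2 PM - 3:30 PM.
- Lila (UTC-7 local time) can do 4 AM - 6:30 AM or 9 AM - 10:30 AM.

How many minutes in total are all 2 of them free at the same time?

180

Oliver in UTC: 11:00-12:30, 13:00-16:30, 17:00-18:30 (add 3h to convert from UTC-3).
Lila in UTC: 11:00-13:30, 16:00-17:30 (add 7h to convert from UTC-7).
Oliver ∩ Lila: 11:00-12:30, 13:00-13:30, 16:00-16:30, 17:00-17:30.
Summing the common windows: 90 + 30 + 30 + 30 = 180 minutes.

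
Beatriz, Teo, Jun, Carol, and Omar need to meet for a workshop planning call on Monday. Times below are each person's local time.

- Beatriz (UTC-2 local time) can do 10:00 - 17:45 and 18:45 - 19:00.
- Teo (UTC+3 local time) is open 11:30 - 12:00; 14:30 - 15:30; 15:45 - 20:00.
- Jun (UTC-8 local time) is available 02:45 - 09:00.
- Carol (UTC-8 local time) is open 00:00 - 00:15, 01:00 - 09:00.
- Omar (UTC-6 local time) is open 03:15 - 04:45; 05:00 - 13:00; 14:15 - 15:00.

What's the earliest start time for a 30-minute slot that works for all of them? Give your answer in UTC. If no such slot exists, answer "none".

Beatriz in UTC: 12:00-19:45, 20:45-21:00 (add 2h to convert from UTC-2).
Teo in UTC: 08:30-09:00, 11:30-12:30, 12:45-17:00 (subtract 3h to convert from UTC+3).
Jun in UTC: 10:45-17:00 (add 8h to convert from UTC-8).
Carol in UTC: 08:00-08:15, 09:00-17:00 (add 8h to convert from UTC-8).
Omar in UTC: 09:15-10:45, 11:00-19:00, 20:15-21:00 (add 6h to convert from UTC-6).
Beatriz ∩ Teo: 12:00-12:30, 12:45-17:00.
Beatriz ∩ Teo ∩ Jun: 12:00-12:30, 12:45-17:00.
Beatriz ∩ Teo ∩ Jun ∩ Carol: 12:00-12:30, 12:45-17:00.
Beatriz ∩ Teo ∩ Jun ∩ Carol ∩ Omar: 12:00-12:30, 12:45-17:00.
The first common window of at least 30 minutes is 12:00-12:30, so the earliest start is 12:00.

12:00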